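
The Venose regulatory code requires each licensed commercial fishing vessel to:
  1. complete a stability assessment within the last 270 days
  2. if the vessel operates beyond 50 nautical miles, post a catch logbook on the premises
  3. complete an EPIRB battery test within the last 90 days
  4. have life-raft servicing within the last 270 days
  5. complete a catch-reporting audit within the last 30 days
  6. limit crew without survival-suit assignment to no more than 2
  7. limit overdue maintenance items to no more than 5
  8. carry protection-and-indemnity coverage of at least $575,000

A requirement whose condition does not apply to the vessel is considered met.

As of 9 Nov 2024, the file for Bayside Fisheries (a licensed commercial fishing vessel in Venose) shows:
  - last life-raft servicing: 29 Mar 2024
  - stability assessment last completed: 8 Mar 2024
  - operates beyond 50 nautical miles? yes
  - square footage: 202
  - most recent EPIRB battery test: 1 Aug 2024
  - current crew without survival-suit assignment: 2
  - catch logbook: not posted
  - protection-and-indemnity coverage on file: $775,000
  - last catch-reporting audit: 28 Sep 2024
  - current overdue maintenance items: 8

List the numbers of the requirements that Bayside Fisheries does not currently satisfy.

2, 3, 5, 7

1. stability assessment 246 days ago vs limit 270 → met
2. condition 'operates beyond 50 nautical miles' holds; catch logbook absent → not met
3. EPIRB battery test 100 days ago vs limit 90 → not met
4. life-raft servicing 225 days ago vs limit 270 → met
5. catch-reporting audit 42 days ago vs limit 30 → not met
6. crew without survival-suit assignment 2 ≤ 2 → met
7. overdue maintenance items 8 > 5 → not met
8. protection-and-indemnity coverage $775,000 ≥ $575,000 → met
Not met: 2, 3, 5, 7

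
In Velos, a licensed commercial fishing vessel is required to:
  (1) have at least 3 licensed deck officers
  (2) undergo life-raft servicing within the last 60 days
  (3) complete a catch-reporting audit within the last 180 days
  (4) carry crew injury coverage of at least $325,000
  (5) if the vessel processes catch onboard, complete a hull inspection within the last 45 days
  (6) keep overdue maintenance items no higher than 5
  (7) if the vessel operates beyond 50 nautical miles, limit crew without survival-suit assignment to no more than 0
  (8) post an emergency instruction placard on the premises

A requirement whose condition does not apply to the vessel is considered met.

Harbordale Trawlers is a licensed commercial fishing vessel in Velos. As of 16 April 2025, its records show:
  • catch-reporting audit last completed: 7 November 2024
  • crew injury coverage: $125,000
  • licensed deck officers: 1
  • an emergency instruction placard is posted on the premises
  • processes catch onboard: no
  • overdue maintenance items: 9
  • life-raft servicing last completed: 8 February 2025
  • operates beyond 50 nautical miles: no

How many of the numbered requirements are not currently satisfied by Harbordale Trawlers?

1. licensed deck officers 1 < 3 → not met
2. life-raft servicing 67 days ago vs limit 60 → not met
3. catch-reporting audit 160 days ago vs limit 180 → met
4. crew injury coverage $125,000 < $325,000 → not met
5. condition 'processes catch onboard' does not hold → requirement n/a → met
6. overdue maintenance items 9 > 5 → not met
7. condition 'operates beyond 50 nautical miles' does not hold → requirement n/a → met
8. emergency instruction placard present → met
Not met: 4 of 8

4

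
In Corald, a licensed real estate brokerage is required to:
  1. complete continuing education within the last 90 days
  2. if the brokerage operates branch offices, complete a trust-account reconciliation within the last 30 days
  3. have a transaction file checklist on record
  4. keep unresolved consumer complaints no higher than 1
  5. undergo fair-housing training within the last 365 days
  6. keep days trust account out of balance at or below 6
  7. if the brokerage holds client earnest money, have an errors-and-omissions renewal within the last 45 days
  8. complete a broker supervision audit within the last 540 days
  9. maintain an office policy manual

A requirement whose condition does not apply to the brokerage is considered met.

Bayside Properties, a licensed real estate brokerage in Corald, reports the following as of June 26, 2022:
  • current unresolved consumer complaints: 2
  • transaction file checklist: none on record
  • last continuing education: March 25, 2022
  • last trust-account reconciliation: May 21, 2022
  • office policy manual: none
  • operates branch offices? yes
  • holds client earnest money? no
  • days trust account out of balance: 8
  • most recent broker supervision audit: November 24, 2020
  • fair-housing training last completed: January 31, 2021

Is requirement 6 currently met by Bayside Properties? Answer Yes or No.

No

6. days trust account out of balance 8 > 6 → not met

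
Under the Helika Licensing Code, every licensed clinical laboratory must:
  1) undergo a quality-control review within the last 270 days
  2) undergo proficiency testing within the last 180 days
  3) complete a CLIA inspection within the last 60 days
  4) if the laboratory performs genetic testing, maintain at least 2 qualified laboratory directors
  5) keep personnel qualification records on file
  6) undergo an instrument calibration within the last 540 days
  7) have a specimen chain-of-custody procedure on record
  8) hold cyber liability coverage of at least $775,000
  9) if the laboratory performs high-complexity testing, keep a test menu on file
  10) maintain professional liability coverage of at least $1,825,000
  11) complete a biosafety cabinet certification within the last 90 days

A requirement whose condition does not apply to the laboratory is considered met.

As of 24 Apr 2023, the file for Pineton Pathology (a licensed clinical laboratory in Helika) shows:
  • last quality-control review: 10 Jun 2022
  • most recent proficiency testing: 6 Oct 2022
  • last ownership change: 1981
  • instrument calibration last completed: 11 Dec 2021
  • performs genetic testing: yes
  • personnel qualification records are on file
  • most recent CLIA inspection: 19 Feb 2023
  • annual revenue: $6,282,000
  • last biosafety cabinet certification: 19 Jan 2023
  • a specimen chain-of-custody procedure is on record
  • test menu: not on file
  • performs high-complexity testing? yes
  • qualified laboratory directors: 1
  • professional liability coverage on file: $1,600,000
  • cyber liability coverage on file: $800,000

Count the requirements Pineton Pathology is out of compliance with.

1. quality-control review 318 days ago vs limit 270 → not met
2. proficiency testing 200 days ago vs limit 180 → not met
3. CLIA inspection 64 days ago vs limit 60 → not met
4. condition 'performs genetic testing' holds; qualified laboratory directors 1 < 2 → not met
5. personnel qualification records present → met
6. instrument calibration 499 days ago vs limit 540 → met
7. specimen chain-of-custody procedure present → met
8. cyber liability coverage $800,000 ≥ $775,000 → met
9. condition 'performs high-complexity testing' holds; test menu absent → not met
10. professional liability coverage $1,600,000 < $1,825,000 → not met
11. biosafety cabinet certification 95 days ago vs limit 90 → not met
Not met: 7 of 11

7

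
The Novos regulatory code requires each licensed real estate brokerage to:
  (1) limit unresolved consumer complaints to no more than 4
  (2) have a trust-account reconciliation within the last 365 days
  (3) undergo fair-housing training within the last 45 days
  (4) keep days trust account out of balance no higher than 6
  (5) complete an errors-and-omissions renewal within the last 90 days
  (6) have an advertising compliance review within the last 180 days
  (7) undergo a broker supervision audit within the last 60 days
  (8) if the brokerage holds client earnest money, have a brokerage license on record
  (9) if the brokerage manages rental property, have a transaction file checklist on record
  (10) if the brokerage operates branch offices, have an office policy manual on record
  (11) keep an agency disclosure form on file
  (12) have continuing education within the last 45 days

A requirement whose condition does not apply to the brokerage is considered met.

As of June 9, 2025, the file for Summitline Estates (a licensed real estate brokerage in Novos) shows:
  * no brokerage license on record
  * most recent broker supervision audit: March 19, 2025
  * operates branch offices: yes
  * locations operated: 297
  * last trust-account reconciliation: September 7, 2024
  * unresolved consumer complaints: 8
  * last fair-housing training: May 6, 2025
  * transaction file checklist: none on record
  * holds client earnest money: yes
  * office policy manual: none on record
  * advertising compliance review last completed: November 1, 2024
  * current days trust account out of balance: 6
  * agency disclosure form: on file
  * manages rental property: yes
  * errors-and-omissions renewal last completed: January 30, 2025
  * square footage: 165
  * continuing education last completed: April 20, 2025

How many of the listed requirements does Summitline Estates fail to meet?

8

1. unresolved consumer complaints 8 > 4 → not met
2. trust-account reconciliation 275 days ago vs limit 365 → met
3. fair-housing training 34 days ago vs limit 45 → met
4. days trust account out of balance 6 ≤ 6 → met
5. errors-and-omissions renewal 130 days ago vs limit 90 → not met
6. advertising compliance review 220 days ago vs limit 180 → not met
7. broker supervision audit 82 days ago vs limit 60 → not met
8. condition 'holds client earnest money' holds; brokerage license absent → not met
9. condition 'manages rental property' holds; transaction file checklist absent → not met
10. condition 'operates branch offices' holds; office policy manual absent → not met
11. agency disclosure form present → met
12. continuing education 50 days ago vs limit 45 → not met
Not met: 8 of 12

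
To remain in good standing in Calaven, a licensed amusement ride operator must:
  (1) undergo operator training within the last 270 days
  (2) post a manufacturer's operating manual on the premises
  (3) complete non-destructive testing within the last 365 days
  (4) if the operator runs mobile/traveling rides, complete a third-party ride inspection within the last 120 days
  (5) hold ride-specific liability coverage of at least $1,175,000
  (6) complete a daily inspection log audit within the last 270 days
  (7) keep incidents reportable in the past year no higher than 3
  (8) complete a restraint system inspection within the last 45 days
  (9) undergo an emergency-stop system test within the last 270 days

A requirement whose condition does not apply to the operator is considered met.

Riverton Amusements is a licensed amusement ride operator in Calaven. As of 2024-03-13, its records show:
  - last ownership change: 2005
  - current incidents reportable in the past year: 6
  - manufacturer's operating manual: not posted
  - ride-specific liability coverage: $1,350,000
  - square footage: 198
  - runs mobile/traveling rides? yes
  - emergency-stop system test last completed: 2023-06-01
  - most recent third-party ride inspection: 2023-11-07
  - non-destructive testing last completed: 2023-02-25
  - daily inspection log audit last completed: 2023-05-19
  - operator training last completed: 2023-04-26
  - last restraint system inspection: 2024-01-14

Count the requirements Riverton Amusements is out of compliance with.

1. operator training 322 days ago vs limit 270 → not met
2. manufacturer's operating manual absent → not met
3. non-destructive testing 382 days ago vs limit 365 → not met
4. condition 'runs mobile/traveling rides' holds; third-party ride inspection 127 days ago vs limit 120 → not met
5. ride-specific liability coverage $1,350,000 ≥ $1,175,000 → met
6. daily inspection log audit 299 days ago vs limit 270 → not met
7. incidents reportable in the past year 6 > 3 → not met
8. restraint system inspection 59 days ago vs limit 45 → not met
9. emergency-stop system test 286 days ago vs limit 270 → not met
Not met: 8 of 9

8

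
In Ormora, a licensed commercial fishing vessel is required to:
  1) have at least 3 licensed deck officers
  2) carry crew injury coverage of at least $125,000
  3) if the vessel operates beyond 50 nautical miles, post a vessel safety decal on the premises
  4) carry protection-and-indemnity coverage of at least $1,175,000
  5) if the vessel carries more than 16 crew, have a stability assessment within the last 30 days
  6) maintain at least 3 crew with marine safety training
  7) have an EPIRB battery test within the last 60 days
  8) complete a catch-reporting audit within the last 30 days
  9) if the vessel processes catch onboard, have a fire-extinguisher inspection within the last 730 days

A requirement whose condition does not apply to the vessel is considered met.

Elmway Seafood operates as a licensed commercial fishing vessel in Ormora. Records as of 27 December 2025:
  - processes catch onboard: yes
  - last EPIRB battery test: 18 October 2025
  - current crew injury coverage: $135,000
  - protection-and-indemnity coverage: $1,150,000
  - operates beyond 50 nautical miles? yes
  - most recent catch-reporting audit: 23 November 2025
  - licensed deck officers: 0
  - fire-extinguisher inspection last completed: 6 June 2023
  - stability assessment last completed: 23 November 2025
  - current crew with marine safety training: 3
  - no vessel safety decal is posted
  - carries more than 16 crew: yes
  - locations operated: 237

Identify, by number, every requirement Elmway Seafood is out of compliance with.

1, 3, 4, 5, 7, 8, 9

1. licensed deck officers 0 < 3 → not met
2. crew injury coverage $135,000 ≥ $125,000 → met
3. condition 'operates beyond 50 nautical miles' holds; vessel safety decal absent → not met
4. protection-and-indemnity coverage $1,150,000 < $1,175,000 → not met
5. condition 'carries more than 16 crew' holds; stability assessment 34 days ago vs limit 30 → not met
6. crew with marine safety training 3 ≥ 3 → met
7. EPIRB battery test 70 days ago vs limit 60 → not met
8. catch-reporting audit 34 days ago vs limit 30 → not met
9. condition 'processes catch onboard' holds; fire-extinguisher inspection 935 days ago vs limit 730 → not met
Not met: 1, 3, 4, 5, 7, 8, 9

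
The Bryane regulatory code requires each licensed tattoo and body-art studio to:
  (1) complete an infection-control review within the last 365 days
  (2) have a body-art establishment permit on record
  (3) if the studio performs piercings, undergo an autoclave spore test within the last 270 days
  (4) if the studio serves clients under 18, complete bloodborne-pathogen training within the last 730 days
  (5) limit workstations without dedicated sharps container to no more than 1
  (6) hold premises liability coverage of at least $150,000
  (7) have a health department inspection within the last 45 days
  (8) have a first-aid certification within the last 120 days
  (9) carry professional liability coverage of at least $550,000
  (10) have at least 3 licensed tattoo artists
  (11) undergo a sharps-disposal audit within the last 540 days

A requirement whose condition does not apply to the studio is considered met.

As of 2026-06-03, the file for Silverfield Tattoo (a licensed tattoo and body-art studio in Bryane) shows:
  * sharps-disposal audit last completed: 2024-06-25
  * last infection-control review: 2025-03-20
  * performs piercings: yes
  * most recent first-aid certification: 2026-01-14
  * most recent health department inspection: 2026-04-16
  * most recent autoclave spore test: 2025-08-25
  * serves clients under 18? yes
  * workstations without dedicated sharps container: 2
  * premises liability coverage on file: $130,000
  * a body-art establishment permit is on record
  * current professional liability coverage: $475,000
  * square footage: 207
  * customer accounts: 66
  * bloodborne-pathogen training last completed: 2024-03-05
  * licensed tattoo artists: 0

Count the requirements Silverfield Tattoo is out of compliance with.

1. infection-control review 440 days ago vs limit 365 → not met
2. body-art establishment permit present → met
3. condition 'performs piercings' holds; autoclave spore test 282 days ago vs limit 270 → not met
4. condition 'serves clients under 18' holds; bloodborne-pathogen training 820 days ago vs limit 730 → not met
5. workstations without dedicated sharps container 2 > 1 → not met
6. premises liability coverage $130,000 < $150,000 → not met
7. health department inspection 48 days ago vs limit 45 → not met
8. first-aid certification 140 days ago vs limit 120 → not met
9. professional liability coverage $475,000 < $550,000 → not met
10. licensed tattoo artists 0 < 3 → not met
11. sharps-disposal audit 708 days ago vs limit 540 → not met
Not met: 10 of 11

10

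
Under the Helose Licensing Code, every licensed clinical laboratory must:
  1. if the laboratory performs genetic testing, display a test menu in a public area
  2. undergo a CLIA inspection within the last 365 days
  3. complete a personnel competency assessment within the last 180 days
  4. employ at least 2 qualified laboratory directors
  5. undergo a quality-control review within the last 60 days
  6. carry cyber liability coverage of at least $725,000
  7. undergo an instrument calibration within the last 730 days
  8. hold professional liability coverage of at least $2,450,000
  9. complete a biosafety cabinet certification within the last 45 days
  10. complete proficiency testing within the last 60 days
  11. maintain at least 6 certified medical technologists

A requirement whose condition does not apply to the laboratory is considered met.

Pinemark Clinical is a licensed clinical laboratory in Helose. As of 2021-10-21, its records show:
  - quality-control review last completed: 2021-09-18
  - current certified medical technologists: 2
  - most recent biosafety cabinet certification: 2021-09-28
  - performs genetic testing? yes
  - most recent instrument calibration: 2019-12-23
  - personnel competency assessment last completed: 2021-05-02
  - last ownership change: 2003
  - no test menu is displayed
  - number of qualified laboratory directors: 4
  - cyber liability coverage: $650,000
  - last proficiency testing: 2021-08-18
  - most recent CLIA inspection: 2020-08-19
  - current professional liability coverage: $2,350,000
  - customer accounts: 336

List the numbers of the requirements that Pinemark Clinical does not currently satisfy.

1. condition 'performs genetic testing' holds; test menu absent → not met
2. CLIA inspection 428 days ago vs limit 365 → not met
3. personnel competency assessment 172 days ago vs limit 180 → met
4. qualified laboratory directors 4 ≥ 2 → met
5. quality-control review 33 days ago vs limit 60 → met
6. cyber liability coverage $650,000 < $725,000 → not met
7. instrument calibration 668 days ago vs limit 730 → met
8. professional liability coverage $2,350,000 < $2,450,000 → not met
9. biosafety cabinet certification 23 days ago vs limit 45 → met
10. proficiency testing 64 days ago vs limit 60 → not met
11. certified medical technologists 2 < 6 → not met
Not met: 1, 2, 6, 8, 10, 11

1, 2, 6, 8, 10, 11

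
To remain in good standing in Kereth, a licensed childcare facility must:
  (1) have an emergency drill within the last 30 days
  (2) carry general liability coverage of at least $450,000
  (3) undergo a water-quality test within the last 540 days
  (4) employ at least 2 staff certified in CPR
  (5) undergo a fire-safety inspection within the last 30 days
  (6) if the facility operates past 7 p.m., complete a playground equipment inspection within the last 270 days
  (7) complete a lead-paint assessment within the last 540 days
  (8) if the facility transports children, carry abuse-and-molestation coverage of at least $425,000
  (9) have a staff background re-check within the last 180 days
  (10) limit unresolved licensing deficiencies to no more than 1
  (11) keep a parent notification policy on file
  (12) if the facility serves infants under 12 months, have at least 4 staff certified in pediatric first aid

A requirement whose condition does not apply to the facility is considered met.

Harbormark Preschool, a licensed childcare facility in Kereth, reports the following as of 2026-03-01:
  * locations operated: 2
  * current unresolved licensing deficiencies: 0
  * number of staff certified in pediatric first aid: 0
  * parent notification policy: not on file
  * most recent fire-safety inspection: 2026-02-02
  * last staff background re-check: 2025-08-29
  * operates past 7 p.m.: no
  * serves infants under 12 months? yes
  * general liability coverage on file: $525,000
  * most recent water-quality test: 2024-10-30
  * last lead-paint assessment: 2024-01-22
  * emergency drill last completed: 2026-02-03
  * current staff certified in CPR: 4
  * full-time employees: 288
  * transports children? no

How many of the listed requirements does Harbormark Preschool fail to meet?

4

1. emergency drill 26 days ago vs limit 30 → met
2. general liability coverage $525,000 ≥ $450,000 → met
3. water-quality test 487 days ago vs limit 540 → met
4. staff certified in CPR 4 ≥ 2 → met
5. fire-safety inspection 27 days ago vs limit 30 → met
6. condition 'operates past 7 p.m.' does not hold → requirement n/a → met
7. lead-paint assessment 769 days ago vs limit 540 → not met
8. condition 'transports children' does not hold → requirement n/a → met
9. staff background re-check 184 days ago vs limit 180 → not met
10. unresolved licensing deficiencies 0 ≤ 1 → met
11. parent notification policy absent → not met
12. condition 'serves infants under 12 months' holds; staff certified in pediatric first aid 0 < 4 → not met
Not met: 4 of 12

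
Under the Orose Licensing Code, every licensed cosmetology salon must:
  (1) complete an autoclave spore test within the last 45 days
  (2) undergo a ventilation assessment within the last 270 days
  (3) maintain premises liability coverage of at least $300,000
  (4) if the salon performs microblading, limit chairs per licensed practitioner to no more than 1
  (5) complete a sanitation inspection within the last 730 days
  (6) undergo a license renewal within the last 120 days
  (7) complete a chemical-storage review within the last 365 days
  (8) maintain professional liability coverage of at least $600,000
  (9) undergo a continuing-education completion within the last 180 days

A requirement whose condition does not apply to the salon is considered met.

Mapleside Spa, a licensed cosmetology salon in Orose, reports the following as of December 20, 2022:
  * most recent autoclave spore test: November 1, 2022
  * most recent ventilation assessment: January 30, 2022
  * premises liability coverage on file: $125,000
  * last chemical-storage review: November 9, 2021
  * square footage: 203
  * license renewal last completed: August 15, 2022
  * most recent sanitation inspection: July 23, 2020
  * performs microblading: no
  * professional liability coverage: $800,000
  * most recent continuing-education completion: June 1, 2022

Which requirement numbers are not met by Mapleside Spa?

1, 2, 3, 5, 6, 7, 9

1. autoclave spore test 49 days ago vs limit 45 → not met
2. ventilation assessment 324 days ago vs limit 270 → not met
3. premises liability coverage $125,000 < $300,000 → not met
4. condition 'performs microblading' does not hold → requirement n/a → met
5. sanitation inspection 880 days ago vs limit 730 → not met
6. license renewal 127 days ago vs limit 120 → not met
7. chemical-storage review 406 days ago vs limit 365 → not met
8. professional liability coverage $800,000 ≥ $600,000 → met
9. continuing-education completion 202 days ago vs limit 180 → not met
Not met: 1, 2, 3, 5, 6, 7, 9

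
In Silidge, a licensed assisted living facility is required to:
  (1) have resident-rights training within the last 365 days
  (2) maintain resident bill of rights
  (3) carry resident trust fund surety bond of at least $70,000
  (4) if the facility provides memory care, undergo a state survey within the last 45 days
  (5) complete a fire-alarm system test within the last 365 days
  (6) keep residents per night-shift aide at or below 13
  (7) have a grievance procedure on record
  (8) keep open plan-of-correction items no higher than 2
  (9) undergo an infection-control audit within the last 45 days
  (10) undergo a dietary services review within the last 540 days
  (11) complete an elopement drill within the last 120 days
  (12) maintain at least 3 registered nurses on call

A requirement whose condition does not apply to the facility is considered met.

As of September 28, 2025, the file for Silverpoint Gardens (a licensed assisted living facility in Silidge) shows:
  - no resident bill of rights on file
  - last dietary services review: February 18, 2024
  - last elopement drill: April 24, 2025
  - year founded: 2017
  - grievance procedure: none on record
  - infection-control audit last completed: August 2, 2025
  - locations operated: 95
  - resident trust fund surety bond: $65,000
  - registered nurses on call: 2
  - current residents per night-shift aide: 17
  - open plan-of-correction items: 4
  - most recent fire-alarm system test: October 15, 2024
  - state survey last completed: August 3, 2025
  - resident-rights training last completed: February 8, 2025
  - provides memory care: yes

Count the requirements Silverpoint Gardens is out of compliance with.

10

1. resident-rights training 232 days ago vs limit 365 → met
2. resident bill of rights absent → not met
3. resident trust fund surety bond $65,000 < $70,000 → not met
4. condition 'provides memory care' holds; state survey 56 days ago vs limit 45 → not met
5. fire-alarm system test 348 days ago vs limit 365 → met
6. residents per night-shift aide 17 > 13 → not met
7. grievance procedure absent → not met
8. open plan-of-correction items 4 > 2 → not met
9. infection-control audit 57 days ago vs limit 45 → not met
10. dietary services review 588 days ago vs limit 540 → not met
11. elopement drill 157 days ago vs limit 120 → not met
12. registered nurses on call 2 < 3 → not met
Not met: 10 of 12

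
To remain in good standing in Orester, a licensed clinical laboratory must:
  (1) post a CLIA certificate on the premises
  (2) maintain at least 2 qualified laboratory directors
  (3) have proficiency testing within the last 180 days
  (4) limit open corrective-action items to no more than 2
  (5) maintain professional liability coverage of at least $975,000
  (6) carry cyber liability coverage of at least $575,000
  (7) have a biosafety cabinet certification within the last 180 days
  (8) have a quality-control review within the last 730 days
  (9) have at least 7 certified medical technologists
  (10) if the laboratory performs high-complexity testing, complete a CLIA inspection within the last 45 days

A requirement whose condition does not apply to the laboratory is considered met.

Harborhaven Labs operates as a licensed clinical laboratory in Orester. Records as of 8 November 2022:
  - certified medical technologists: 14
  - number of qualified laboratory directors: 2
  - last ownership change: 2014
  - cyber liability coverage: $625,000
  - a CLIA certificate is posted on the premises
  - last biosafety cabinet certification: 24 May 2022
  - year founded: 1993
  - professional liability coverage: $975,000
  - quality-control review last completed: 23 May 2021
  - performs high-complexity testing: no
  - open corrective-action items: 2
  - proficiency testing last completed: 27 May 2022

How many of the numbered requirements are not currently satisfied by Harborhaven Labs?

1. CLIA certificate present → met
2. qualified laboratory directors 2 ≥ 2 → met
3. proficiency testing 165 days ago vs limit 180 → met
4. open corrective-action items 2 ≤ 2 → met
5. professional liability coverage $975,000 ≥ $975,000 → met
6. cyber liability coverage $625,000 ≥ $575,000 → met
7. biosafety cabinet certification 168 days ago vs limit 180 → met
8. quality-control review 534 days ago vs limit 730 → met
9. certified medical technologists 14 ≥ 7 → met
10. condition 'performs high-complexity testing' does not hold → requirement n/a → met
Not met: 0 of 10

0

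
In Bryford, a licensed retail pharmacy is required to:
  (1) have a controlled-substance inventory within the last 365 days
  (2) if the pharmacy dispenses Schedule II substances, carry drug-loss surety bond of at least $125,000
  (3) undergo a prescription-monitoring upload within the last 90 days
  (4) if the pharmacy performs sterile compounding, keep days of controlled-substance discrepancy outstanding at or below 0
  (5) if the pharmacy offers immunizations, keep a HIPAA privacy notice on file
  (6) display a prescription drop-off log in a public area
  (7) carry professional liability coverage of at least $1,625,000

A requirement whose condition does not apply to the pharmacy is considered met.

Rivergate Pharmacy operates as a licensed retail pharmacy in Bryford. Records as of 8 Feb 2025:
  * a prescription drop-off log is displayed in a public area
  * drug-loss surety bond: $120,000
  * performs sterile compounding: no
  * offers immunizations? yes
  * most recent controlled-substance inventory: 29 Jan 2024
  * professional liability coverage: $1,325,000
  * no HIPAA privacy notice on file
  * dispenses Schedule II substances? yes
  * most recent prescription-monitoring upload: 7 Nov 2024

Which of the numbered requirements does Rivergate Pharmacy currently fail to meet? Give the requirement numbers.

1. controlled-substance inventory 376 days ago vs limit 365 → not met
2. condition 'dispenses Schedule II substances' holds; drug-loss surety bond $120,000 < $125,000 → not met
3. prescription-monitoring upload 93 days ago vs limit 90 → not met
4. condition 'performs sterile compounding' does not hold → requirement n/a → met
5. condition 'offers immunizations' holds; HIPAA privacy notice absent → not met
6. prescription drop-off log present → met
7. professional liability coverage $1,325,000 < $1,625,000 → not met
Not met: 1, 2, 3, 5, 7

1, 2, 3, 5, 7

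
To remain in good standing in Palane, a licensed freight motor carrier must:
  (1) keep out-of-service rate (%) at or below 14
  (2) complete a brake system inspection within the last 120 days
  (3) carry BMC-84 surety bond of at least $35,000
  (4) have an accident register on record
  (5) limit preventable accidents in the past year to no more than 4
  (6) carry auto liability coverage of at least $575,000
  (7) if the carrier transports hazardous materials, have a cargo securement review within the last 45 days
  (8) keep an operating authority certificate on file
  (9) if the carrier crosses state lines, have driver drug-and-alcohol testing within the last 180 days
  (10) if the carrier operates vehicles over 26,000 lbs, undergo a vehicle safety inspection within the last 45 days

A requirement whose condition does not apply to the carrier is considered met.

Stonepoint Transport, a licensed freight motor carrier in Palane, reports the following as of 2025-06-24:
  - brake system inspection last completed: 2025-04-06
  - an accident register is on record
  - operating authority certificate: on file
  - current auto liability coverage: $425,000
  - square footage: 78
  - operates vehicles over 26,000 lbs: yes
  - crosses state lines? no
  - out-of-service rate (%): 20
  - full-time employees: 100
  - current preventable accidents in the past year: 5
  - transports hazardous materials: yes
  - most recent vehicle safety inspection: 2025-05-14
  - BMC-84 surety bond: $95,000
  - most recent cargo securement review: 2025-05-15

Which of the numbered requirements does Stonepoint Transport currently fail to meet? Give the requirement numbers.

1, 5, 6

1. out-of-service rate (%) 20 > 14 → not met
2. brake system inspection 79 days ago vs limit 120 → met
3. BMC-84 surety bond $95,000 ≥ $35,000 → met
4. accident register present → met
5. preventable accidents in the past year 5 > 4 → not met
6. auto liability coverage $425,000 < $575,000 → not met
7. condition 'transports hazardous materials' holds; cargo securement review 40 days ago vs limit 45 → met
8. operating authority certificate present → met
9. condition 'crosses state lines' does not hold → requirement n/a → met
10. condition 'operates vehicles over 26,000 lbs' holds; vehicle safety inspection 41 days ago vs limit 45 → met
Not met: 1, 5, 6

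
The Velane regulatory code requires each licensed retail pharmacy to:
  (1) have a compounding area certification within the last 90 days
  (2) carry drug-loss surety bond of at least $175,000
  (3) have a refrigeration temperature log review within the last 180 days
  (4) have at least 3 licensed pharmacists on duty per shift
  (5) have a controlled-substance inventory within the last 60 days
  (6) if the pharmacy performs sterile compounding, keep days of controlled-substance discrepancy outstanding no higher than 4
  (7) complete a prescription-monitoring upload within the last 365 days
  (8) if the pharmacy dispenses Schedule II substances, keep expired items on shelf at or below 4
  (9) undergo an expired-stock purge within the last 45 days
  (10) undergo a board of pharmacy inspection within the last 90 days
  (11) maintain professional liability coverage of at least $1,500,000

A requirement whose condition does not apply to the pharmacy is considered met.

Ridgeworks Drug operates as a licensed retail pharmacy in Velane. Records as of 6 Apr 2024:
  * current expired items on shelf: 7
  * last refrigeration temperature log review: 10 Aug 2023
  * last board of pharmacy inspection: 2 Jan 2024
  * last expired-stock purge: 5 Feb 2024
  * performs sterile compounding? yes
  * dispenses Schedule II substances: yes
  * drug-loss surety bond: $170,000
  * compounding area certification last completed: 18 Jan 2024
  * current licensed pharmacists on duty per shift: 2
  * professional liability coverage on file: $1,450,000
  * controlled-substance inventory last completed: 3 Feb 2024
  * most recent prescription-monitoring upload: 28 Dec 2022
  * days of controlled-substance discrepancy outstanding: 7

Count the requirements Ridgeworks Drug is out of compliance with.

1. compounding area certification 79 days ago vs limit 90 → met
2. drug-loss surety bond $170,000 < $175,000 → not met
3. refrigeration temperature log review 240 days ago vs limit 180 → not met
4. licensed pharmacists on duty per shift 2 < 3 → not met
5. controlled-substance inventory 63 days ago vs limit 60 → not met
6. condition 'performs sterile compounding' holds; days of controlled-substance discrepancy outstanding 7 > 4 → not met
7. prescription-monitoring upload 465 days ago vs limit 365 → not met
8. condition 'dispenses Schedule II substances' holds; expired items on shelf 7 > 4 → not met
9. expired-stock purge 61 days ago vs limit 45 → not met
10. board of pharmacy inspection 95 days ago vs limit 90 → not met
11. professional liability coverage $1,450,000 < $1,500,000 → not met
Not met: 10 of 11

10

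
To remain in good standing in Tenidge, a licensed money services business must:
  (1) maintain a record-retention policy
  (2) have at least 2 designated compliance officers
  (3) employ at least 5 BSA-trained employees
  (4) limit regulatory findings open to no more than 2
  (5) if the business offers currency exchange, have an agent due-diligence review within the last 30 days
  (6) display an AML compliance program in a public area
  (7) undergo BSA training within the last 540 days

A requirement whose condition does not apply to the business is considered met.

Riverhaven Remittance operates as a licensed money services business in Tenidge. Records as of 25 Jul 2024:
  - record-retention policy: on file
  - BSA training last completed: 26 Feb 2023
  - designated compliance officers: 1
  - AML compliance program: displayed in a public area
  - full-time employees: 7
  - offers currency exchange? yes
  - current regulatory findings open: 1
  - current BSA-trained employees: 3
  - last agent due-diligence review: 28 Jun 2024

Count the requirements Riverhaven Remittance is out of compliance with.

2

1. record-retention policy present → met
2. designated compliance officers 1 < 2 → not met
3. BSA-trained employees 3 < 5 → not met
4. regulatory findings open 1 ≤ 2 → met
5. condition 'offers currency exchange' holds; agent due-diligence review 27 days ago vs limit 30 → met
6. AML compliance program present → met
7. BSA training 515 days ago vs limit 540 → met
Not met: 2 of 7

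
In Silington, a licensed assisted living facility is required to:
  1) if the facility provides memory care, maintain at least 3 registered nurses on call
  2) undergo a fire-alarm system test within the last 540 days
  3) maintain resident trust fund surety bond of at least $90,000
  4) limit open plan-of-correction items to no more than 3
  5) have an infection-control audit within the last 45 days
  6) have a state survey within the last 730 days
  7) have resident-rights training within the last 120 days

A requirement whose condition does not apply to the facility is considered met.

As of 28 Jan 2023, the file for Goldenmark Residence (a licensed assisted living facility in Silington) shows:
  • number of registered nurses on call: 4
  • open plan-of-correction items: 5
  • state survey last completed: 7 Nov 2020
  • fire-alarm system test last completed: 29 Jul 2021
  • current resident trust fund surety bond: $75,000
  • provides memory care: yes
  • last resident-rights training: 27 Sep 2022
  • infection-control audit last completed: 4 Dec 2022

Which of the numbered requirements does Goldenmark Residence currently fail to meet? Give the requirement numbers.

1. condition 'provides memory care' holds; registered nurses on call 4 ≥ 3 → met
2. fire-alarm system test 548 days ago vs limit 540 → not met
3. resident trust fund surety bond $75,000 < $90,000 → not met
4. open plan-of-correction items 5 > 3 → not met
5. infection-control audit 55 days ago vs limit 45 → not met
6. state survey 812 days ago vs limit 730 → not met
7. resident-rights training 123 days ago vs limit 120 → not met
Not met: 2, 3, 4, 5, 6, 7

2, 3, 4, 5, 6, 7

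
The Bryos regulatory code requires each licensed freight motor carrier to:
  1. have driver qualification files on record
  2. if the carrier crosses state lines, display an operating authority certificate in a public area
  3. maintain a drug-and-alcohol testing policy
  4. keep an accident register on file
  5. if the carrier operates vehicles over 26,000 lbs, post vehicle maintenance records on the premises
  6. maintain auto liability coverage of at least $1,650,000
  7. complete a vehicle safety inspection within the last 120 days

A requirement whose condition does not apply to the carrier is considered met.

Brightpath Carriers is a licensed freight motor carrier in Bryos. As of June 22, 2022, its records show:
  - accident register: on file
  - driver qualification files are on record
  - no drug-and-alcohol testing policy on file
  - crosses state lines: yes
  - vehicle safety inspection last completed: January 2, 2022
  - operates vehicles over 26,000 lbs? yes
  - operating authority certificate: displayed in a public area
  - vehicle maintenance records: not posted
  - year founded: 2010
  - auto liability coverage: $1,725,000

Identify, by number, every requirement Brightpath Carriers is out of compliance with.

1. driver qualification files present → met
2. condition 'crosses state lines' holds; operating authority certificate present → met
3. drug-and-alcohol testing policy absent → not met
4. accident register present → met
5. condition 'operates vehicles over 26,000 lbs' holds; vehicle maintenance records absent → not met
6. auto liability coverage $1,725,000 ≥ $1,650,000 → met
7. vehicle safety inspection 171 days ago vs limit 120 → not met
Not met: 3, 5, 7

3, 5, 7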